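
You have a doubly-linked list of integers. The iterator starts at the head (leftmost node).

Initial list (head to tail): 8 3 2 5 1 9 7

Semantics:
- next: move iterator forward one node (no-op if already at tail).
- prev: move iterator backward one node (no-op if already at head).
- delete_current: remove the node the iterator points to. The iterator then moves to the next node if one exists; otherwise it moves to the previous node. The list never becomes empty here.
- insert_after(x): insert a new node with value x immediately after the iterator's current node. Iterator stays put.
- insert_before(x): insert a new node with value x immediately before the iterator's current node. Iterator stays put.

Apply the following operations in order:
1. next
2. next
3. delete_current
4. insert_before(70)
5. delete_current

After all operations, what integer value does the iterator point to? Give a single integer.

After 1 (next): list=[8, 3, 2, 5, 1, 9, 7] cursor@3
After 2 (next): list=[8, 3, 2, 5, 1, 9, 7] cursor@2
After 3 (delete_current): list=[8, 3, 5, 1, 9, 7] cursor@5
After 4 (insert_before(70)): list=[8, 3, 70, 5, 1, 9, 7] cursor@5
After 5 (delete_current): list=[8, 3, 70, 1, 9, 7] cursor@1

Answer: 1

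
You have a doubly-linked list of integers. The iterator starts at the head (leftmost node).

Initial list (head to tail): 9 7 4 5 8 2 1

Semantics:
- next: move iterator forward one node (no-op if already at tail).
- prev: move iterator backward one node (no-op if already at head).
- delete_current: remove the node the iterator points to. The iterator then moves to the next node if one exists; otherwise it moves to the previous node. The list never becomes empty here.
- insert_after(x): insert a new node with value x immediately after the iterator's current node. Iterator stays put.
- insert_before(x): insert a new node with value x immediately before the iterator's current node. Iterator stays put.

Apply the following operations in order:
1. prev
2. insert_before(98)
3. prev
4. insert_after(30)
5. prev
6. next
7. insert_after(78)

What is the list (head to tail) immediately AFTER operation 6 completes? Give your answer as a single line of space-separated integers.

After 1 (prev): list=[9, 7, 4, 5, 8, 2, 1] cursor@9
After 2 (insert_before(98)): list=[98, 9, 7, 4, 5, 8, 2, 1] cursor@9
After 3 (prev): list=[98, 9, 7, 4, 5, 8, 2, 1] cursor@98
After 4 (insert_after(30)): list=[98, 30, 9, 7, 4, 5, 8, 2, 1] cursor@98
After 5 (prev): list=[98, 30, 9, 7, 4, 5, 8, 2, 1] cursor@98
After 6 (next): list=[98, 30, 9, 7, 4, 5, 8, 2, 1] cursor@30

Answer: 98 30 9 7 4 5 8 2 1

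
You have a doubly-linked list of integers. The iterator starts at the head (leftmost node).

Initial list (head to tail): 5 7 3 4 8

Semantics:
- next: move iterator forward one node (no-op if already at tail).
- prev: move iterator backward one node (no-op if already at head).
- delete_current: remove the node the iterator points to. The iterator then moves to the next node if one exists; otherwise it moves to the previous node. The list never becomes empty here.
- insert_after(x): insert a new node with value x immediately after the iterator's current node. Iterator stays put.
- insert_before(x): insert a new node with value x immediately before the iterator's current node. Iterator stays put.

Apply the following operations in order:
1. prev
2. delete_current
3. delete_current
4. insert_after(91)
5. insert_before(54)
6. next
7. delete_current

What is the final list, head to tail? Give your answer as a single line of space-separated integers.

Answer: 54 3 4 8

Derivation:
After 1 (prev): list=[5, 7, 3, 4, 8] cursor@5
After 2 (delete_current): list=[7, 3, 4, 8] cursor@7
After 3 (delete_current): list=[3, 4, 8] cursor@3
After 4 (insert_after(91)): list=[3, 91, 4, 8] cursor@3
After 5 (insert_before(54)): list=[54, 3, 91, 4, 8] cursor@3
After 6 (next): list=[54, 3, 91, 4, 8] cursor@91
After 7 (delete_current): list=[54, 3, 4, 8] cursor@4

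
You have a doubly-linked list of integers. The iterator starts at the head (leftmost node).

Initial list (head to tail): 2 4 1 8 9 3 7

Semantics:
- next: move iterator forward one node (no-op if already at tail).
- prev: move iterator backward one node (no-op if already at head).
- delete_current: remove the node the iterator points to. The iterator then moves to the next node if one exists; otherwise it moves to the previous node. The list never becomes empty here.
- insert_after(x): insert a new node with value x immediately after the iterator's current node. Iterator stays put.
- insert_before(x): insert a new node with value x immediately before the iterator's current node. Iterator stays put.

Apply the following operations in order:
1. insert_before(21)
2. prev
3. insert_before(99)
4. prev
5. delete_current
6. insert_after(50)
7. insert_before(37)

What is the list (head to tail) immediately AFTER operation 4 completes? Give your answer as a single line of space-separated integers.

After 1 (insert_before(21)): list=[21, 2, 4, 1, 8, 9, 3, 7] cursor@2
After 2 (prev): list=[21, 2, 4, 1, 8, 9, 3, 7] cursor@21
After 3 (insert_before(99)): list=[99, 21, 2, 4, 1, 8, 9, 3, 7] cursor@21
After 4 (prev): list=[99, 21, 2, 4, 1, 8, 9, 3, 7] cursor@99

Answer: 99 21 2 4 1 8 9 3 7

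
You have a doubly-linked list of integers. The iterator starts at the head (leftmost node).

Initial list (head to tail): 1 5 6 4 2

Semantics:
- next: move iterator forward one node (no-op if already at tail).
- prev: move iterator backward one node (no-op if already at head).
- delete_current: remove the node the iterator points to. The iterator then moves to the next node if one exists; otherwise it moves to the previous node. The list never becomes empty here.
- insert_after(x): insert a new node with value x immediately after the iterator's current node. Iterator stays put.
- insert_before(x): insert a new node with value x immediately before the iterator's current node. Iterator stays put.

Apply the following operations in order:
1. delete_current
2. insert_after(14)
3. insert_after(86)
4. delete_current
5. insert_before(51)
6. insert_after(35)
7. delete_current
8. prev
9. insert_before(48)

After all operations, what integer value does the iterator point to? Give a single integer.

After 1 (delete_current): list=[5, 6, 4, 2] cursor@5
After 2 (insert_after(14)): list=[5, 14, 6, 4, 2] cursor@5
After 3 (insert_after(86)): list=[5, 86, 14, 6, 4, 2] cursor@5
After 4 (delete_current): list=[86, 14, 6, 4, 2] cursor@86
After 5 (insert_before(51)): list=[51, 86, 14, 6, 4, 2] cursor@86
After 6 (insert_after(35)): list=[51, 86, 35, 14, 6, 4, 2] cursor@86
After 7 (delete_current): list=[51, 35, 14, 6, 4, 2] cursor@35
After 8 (prev): list=[51, 35, 14, 6, 4, 2] cursor@51
After 9 (insert_before(48)): list=[48, 51, 35, 14, 6, 4, 2] cursor@51

Answer: 51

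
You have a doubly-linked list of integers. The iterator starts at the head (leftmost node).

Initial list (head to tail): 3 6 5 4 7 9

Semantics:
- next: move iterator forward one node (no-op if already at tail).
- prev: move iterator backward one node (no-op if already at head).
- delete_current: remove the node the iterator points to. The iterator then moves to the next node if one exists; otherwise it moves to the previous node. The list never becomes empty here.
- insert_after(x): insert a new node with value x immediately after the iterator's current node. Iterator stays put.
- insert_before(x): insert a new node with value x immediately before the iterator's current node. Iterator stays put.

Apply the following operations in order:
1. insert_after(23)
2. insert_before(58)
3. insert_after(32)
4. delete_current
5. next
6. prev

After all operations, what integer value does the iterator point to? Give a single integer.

After 1 (insert_after(23)): list=[3, 23, 6, 5, 4, 7, 9] cursor@3
After 2 (insert_before(58)): list=[58, 3, 23, 6, 5, 4, 7, 9] cursor@3
After 3 (insert_after(32)): list=[58, 3, 32, 23, 6, 5, 4, 7, 9] cursor@3
After 4 (delete_current): list=[58, 32, 23, 6, 5, 4, 7, 9] cursor@32
After 5 (next): list=[58, 32, 23, 6, 5, 4, 7, 9] cursor@23
After 6 (prev): list=[58, 32, 23, 6, 5, 4, 7, 9] cursor@32

Answer: 32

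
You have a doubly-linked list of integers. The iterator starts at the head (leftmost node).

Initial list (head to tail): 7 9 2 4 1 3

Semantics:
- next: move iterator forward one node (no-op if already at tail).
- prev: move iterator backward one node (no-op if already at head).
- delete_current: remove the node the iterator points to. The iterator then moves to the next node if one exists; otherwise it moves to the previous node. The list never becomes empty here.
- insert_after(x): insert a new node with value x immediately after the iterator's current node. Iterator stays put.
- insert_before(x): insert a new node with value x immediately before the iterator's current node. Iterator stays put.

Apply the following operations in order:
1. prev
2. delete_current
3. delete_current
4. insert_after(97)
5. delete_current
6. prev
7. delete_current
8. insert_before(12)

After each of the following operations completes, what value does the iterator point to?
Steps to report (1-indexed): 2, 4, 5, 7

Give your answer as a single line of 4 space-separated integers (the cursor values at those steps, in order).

Answer: 9 2 97 4

Derivation:
After 1 (prev): list=[7, 9, 2, 4, 1, 3] cursor@7
After 2 (delete_current): list=[9, 2, 4, 1, 3] cursor@9
After 3 (delete_current): list=[2, 4, 1, 3] cursor@2
After 4 (insert_after(97)): list=[2, 97, 4, 1, 3] cursor@2
After 5 (delete_current): list=[97, 4, 1, 3] cursor@97
After 6 (prev): list=[97, 4, 1, 3] cursor@97
After 7 (delete_current): list=[4, 1, 3] cursor@4
After 8 (insert_before(12)): list=[12, 4, 1, 3] cursor@4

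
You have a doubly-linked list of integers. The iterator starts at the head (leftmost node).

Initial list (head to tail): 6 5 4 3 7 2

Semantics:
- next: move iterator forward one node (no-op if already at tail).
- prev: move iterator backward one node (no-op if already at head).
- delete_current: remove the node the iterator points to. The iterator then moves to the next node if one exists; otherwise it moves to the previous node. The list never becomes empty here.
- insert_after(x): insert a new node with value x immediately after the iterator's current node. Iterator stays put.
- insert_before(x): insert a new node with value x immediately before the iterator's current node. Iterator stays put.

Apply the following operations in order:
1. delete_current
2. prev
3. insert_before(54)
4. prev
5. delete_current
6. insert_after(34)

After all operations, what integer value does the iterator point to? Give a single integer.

Answer: 5

Derivation:
After 1 (delete_current): list=[5, 4, 3, 7, 2] cursor@5
After 2 (prev): list=[5, 4, 3, 7, 2] cursor@5
After 3 (insert_before(54)): list=[54, 5, 4, 3, 7, 2] cursor@5
After 4 (prev): list=[54, 5, 4, 3, 7, 2] cursor@54
After 5 (delete_current): list=[5, 4, 3, 7, 2] cursor@5
After 6 (insert_after(34)): list=[5, 34, 4, 3, 7, 2] cursor@5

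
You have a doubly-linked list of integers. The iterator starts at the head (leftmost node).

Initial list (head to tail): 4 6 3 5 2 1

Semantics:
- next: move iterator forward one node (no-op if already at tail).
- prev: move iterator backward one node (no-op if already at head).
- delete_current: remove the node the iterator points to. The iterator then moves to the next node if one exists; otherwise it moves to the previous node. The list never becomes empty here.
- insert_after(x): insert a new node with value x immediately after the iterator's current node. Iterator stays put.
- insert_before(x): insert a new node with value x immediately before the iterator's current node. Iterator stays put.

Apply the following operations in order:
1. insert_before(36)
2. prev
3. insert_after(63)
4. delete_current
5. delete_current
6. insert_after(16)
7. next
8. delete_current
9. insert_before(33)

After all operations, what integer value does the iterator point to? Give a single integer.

Answer: 6

Derivation:
After 1 (insert_before(36)): list=[36, 4, 6, 3, 5, 2, 1] cursor@4
After 2 (prev): list=[36, 4, 6, 3, 5, 2, 1] cursor@36
After 3 (insert_after(63)): list=[36, 63, 4, 6, 3, 5, 2, 1] cursor@36
After 4 (delete_current): list=[63, 4, 6, 3, 5, 2, 1] cursor@63
After 5 (delete_current): list=[4, 6, 3, 5, 2, 1] cursor@4
After 6 (insert_after(16)): list=[4, 16, 6, 3, 5, 2, 1] cursor@4
After 7 (next): list=[4, 16, 6, 3, 5, 2, 1] cursor@16
After 8 (delete_current): list=[4, 6, 3, 5, 2, 1] cursor@6
After 9 (insert_before(33)): list=[4, 33, 6, 3, 5, 2, 1] cursor@6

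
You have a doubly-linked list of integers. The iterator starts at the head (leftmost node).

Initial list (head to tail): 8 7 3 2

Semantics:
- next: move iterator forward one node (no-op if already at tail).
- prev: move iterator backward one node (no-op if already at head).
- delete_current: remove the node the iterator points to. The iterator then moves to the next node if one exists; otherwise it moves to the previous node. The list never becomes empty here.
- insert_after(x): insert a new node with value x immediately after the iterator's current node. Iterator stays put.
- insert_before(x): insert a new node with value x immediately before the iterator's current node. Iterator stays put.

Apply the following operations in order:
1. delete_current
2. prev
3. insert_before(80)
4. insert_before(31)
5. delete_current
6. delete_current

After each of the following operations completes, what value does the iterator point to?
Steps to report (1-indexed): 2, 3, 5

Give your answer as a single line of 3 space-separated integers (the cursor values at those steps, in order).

After 1 (delete_current): list=[7, 3, 2] cursor@7
After 2 (prev): list=[7, 3, 2] cursor@7
After 3 (insert_before(80)): list=[80, 7, 3, 2] cursor@7
After 4 (insert_before(31)): list=[80, 31, 7, 3, 2] cursor@7
After 5 (delete_current): list=[80, 31, 3, 2] cursor@3
After 6 (delete_current): list=[80, 31, 2] cursor@2

Answer: 7 7 3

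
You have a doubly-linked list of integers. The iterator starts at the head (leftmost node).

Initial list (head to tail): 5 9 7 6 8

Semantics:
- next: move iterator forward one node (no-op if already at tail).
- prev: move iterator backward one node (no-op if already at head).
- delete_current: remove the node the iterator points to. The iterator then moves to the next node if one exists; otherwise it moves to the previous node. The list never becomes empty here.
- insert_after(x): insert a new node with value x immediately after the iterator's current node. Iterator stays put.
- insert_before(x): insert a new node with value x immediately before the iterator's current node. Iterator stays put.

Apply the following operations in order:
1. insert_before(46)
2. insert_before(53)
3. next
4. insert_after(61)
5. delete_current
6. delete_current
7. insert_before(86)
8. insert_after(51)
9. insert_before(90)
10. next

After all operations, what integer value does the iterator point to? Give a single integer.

Answer: 51

Derivation:
After 1 (insert_before(46)): list=[46, 5, 9, 7, 6, 8] cursor@5
After 2 (insert_before(53)): list=[46, 53, 5, 9, 7, 6, 8] cursor@5
After 3 (next): list=[46, 53, 5, 9, 7, 6, 8] cursor@9
After 4 (insert_after(61)): list=[46, 53, 5, 9, 61, 7, 6, 8] cursor@9
After 5 (delete_current): list=[46, 53, 5, 61, 7, 6, 8] cursor@61
After 6 (delete_current): list=[46, 53, 5, 7, 6, 8] cursor@7
After 7 (insert_before(86)): list=[46, 53, 5, 86, 7, 6, 8] cursor@7
After 8 (insert_after(51)): list=[46, 53, 5, 86, 7, 51, 6, 8] cursor@7
After 9 (insert_before(90)): list=[46, 53, 5, 86, 90, 7, 51, 6, 8] cursor@7
After 10 (next): list=[46, 53, 5, 86, 90, 7, 51, 6, 8] cursor@51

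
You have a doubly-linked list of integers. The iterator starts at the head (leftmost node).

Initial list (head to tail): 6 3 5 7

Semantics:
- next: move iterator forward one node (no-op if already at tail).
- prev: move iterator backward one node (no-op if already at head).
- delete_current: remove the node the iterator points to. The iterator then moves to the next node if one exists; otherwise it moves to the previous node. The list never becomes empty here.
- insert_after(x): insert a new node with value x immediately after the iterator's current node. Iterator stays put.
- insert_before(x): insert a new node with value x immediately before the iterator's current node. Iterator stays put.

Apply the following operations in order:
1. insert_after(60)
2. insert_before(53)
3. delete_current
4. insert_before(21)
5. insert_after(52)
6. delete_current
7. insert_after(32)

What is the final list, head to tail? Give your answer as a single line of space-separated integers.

Answer: 53 21 52 32 3 5 7

Derivation:
After 1 (insert_after(60)): list=[6, 60, 3, 5, 7] cursor@6
After 2 (insert_before(53)): list=[53, 6, 60, 3, 5, 7] cursor@6
After 3 (delete_current): list=[53, 60, 3, 5, 7] cursor@60
After 4 (insert_before(21)): list=[53, 21, 60, 3, 5, 7] cursor@60
After 5 (insert_after(52)): list=[53, 21, 60, 52, 3, 5, 7] cursor@60
After 6 (delete_current): list=[53, 21, 52, 3, 5, 7] cursor@52
After 7 (insert_after(32)): list=[53, 21, 52, 32, 3, 5, 7] cursor@52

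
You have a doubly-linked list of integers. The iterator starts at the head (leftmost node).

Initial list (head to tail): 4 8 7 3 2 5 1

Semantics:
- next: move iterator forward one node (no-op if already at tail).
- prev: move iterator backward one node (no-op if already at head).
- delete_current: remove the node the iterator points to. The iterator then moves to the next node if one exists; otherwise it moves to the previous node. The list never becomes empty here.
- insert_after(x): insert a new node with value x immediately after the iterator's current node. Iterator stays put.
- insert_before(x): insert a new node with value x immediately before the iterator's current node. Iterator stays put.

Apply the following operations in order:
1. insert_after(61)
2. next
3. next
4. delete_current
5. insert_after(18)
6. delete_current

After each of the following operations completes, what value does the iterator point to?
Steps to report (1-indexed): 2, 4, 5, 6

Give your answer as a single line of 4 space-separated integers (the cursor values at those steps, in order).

Answer: 61 7 7 18

Derivation:
After 1 (insert_after(61)): list=[4, 61, 8, 7, 3, 2, 5, 1] cursor@4
After 2 (next): list=[4, 61, 8, 7, 3, 2, 5, 1] cursor@61
After 3 (next): list=[4, 61, 8, 7, 3, 2, 5, 1] cursor@8
After 4 (delete_current): list=[4, 61, 7, 3, 2, 5, 1] cursor@7
After 5 (insert_after(18)): list=[4, 61, 7, 18, 3, 2, 5, 1] cursor@7
After 6 (delete_current): list=[4, 61, 18, 3, 2, 5, 1] cursor@18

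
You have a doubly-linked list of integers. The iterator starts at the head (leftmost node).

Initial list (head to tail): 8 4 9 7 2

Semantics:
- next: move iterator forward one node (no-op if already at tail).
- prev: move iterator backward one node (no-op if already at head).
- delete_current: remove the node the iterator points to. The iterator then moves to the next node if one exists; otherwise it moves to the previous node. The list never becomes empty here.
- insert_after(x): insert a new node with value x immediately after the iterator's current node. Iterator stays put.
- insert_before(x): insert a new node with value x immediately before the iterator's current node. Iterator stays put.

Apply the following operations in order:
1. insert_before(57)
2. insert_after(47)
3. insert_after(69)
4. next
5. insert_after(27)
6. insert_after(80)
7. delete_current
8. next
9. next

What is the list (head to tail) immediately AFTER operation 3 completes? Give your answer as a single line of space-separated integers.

After 1 (insert_before(57)): list=[57, 8, 4, 9, 7, 2] cursor@8
After 2 (insert_after(47)): list=[57, 8, 47, 4, 9, 7, 2] cursor@8
After 3 (insert_after(69)): list=[57, 8, 69, 47, 4, 9, 7, 2] cursor@8

Answer: 57 8 69 47 4 9 7 2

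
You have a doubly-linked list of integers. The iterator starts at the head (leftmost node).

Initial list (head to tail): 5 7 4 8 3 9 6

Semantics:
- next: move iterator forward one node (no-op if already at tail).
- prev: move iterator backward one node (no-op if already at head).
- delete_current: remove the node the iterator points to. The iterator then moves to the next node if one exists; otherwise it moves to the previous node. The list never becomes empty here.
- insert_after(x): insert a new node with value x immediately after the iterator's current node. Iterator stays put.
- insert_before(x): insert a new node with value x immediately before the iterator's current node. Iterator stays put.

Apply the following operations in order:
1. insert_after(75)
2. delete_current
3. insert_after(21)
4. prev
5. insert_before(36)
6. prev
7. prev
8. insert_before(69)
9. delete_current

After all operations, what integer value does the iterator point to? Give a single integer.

Answer: 75

Derivation:
After 1 (insert_after(75)): list=[5, 75, 7, 4, 8, 3, 9, 6] cursor@5
After 2 (delete_current): list=[75, 7, 4, 8, 3, 9, 6] cursor@75
After 3 (insert_after(21)): list=[75, 21, 7, 4, 8, 3, 9, 6] cursor@75
After 4 (prev): list=[75, 21, 7, 4, 8, 3, 9, 6] cursor@75
After 5 (insert_before(36)): list=[36, 75, 21, 7, 4, 8, 3, 9, 6] cursor@75
After 6 (prev): list=[36, 75, 21, 7, 4, 8, 3, 9, 6] cursor@36
After 7 (prev): list=[36, 75, 21, 7, 4, 8, 3, 9, 6] cursor@36
After 8 (insert_before(69)): list=[69, 36, 75, 21, 7, 4, 8, 3, 9, 6] cursor@36
After 9 (delete_current): list=[69, 75, 21, 7, 4, 8, 3, 9, 6] cursor@75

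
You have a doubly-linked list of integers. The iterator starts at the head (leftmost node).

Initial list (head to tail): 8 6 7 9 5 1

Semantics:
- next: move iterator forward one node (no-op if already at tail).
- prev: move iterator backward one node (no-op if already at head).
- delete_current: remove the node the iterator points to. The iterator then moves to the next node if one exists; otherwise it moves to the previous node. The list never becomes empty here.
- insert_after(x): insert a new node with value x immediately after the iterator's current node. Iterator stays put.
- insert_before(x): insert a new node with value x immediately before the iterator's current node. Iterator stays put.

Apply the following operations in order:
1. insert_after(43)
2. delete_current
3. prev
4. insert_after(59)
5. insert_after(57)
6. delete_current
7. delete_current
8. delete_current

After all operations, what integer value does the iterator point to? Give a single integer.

Answer: 6

Derivation:
After 1 (insert_after(43)): list=[8, 43, 6, 7, 9, 5, 1] cursor@8
After 2 (delete_current): list=[43, 6, 7, 9, 5, 1] cursor@43
After 3 (prev): list=[43, 6, 7, 9, 5, 1] cursor@43
After 4 (insert_after(59)): list=[43, 59, 6, 7, 9, 5, 1] cursor@43
After 5 (insert_after(57)): list=[43, 57, 59, 6, 7, 9, 5, 1] cursor@43
After 6 (delete_current): list=[57, 59, 6, 7, 9, 5, 1] cursor@57
After 7 (delete_current): list=[59, 6, 7, 9, 5, 1] cursor@59
After 8 (delete_current): list=[6, 7, 9, 5, 1] cursor@6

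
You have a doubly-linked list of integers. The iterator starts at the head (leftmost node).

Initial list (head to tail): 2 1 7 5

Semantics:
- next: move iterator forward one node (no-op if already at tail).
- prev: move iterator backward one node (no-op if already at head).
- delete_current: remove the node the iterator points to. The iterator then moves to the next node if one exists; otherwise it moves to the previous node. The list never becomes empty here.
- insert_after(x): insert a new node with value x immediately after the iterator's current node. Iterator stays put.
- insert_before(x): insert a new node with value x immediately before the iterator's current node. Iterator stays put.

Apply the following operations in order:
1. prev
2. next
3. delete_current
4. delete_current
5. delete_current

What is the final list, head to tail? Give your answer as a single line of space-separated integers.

Answer: 2

Derivation:
After 1 (prev): list=[2, 1, 7, 5] cursor@2
After 2 (next): list=[2, 1, 7, 5] cursor@1
After 3 (delete_current): list=[2, 7, 5] cursor@7
After 4 (delete_current): list=[2, 5] cursor@5
After 5 (delete_current): list=[2] cursor@2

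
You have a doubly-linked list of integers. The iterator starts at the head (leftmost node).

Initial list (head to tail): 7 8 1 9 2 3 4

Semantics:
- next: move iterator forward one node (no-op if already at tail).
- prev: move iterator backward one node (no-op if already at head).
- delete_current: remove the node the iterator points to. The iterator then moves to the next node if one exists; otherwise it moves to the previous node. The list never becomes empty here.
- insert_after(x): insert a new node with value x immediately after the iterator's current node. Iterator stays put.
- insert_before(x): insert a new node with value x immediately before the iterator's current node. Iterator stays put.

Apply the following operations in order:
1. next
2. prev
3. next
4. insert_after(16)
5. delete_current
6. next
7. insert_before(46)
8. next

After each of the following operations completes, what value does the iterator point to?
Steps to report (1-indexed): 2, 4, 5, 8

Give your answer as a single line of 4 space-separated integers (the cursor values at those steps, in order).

Answer: 7 8 16 9

Derivation:
After 1 (next): list=[7, 8, 1, 9, 2, 3, 4] cursor@8
After 2 (prev): list=[7, 8, 1, 9, 2, 3, 4] cursor@7
After 3 (next): list=[7, 8, 1, 9, 2, 3, 4] cursor@8
After 4 (insert_after(16)): list=[7, 8, 16, 1, 9, 2, 3, 4] cursor@8
After 5 (delete_current): list=[7, 16, 1, 9, 2, 3, 4] cursor@16
After 6 (next): list=[7, 16, 1, 9, 2, 3, 4] cursor@1
After 7 (insert_before(46)): list=[7, 16, 46, 1, 9, 2, 3, 4] cursor@1
After 8 (next): list=[7, 16, 46, 1, 9, 2, 3, 4] cursor@9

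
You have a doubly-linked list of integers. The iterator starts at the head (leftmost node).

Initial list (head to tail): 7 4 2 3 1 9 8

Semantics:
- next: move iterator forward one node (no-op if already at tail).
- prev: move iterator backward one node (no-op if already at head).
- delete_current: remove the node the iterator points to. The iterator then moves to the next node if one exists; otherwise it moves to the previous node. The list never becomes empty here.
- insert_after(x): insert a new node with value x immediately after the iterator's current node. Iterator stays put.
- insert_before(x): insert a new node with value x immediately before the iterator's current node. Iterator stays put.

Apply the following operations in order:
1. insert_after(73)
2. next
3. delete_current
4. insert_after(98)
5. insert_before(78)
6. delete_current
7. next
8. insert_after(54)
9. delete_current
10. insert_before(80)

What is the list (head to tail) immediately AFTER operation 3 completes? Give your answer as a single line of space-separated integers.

Answer: 7 4 2 3 1 9 8

Derivation:
After 1 (insert_after(73)): list=[7, 73, 4, 2, 3, 1, 9, 8] cursor@7
After 2 (next): list=[7, 73, 4, 2, 3, 1, 9, 8] cursor@73
After 3 (delete_current): list=[7, 4, 2, 3, 1, 9, 8] cursor@4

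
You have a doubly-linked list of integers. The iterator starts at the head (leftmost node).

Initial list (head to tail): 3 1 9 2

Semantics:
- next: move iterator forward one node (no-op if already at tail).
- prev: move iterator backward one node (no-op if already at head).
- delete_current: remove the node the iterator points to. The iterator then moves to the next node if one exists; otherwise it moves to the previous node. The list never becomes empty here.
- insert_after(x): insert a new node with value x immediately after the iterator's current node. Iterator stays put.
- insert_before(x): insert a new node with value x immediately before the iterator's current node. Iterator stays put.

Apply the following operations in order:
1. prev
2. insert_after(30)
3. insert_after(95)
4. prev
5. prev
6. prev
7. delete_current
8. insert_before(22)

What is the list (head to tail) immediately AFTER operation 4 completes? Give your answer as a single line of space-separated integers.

Answer: 3 95 30 1 9 2

Derivation:
After 1 (prev): list=[3, 1, 9, 2] cursor@3
After 2 (insert_after(30)): list=[3, 30, 1, 9, 2] cursor@3
After 3 (insert_after(95)): list=[3, 95, 30, 1, 9, 2] cursor@3
After 4 (prev): list=[3, 95, 30, 1, 9, 2] cursor@3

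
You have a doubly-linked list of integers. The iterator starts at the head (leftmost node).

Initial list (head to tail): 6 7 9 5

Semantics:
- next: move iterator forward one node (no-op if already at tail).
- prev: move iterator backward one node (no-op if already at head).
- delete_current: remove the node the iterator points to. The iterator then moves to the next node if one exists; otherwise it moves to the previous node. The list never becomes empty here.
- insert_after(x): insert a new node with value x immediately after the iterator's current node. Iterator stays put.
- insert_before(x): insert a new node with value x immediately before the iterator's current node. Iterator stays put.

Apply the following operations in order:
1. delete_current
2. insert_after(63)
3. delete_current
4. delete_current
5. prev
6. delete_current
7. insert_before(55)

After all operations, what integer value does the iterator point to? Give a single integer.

Answer: 5

Derivation:
After 1 (delete_current): list=[7, 9, 5] cursor@7
After 2 (insert_after(63)): list=[7, 63, 9, 5] cursor@7
After 3 (delete_current): list=[63, 9, 5] cursor@63
After 4 (delete_current): list=[9, 5] cursor@9
After 5 (prev): list=[9, 5] cursor@9
After 6 (delete_current): list=[5] cursor@5
After 7 (insert_before(55)): list=[55, 5] cursor@5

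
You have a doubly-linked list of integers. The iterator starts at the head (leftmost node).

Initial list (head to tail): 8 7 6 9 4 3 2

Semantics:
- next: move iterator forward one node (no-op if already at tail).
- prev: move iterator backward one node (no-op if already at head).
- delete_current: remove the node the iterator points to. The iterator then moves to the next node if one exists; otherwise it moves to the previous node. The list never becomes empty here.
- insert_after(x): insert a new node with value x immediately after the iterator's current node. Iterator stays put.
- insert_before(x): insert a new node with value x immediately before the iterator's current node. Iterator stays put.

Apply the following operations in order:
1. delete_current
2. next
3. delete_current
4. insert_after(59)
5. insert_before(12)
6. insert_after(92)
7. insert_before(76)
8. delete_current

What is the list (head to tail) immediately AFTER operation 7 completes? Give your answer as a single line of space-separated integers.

After 1 (delete_current): list=[7, 6, 9, 4, 3, 2] cursor@7
After 2 (next): list=[7, 6, 9, 4, 3, 2] cursor@6
After 3 (delete_current): list=[7, 9, 4, 3, 2] cursor@9
After 4 (insert_after(59)): list=[7, 9, 59, 4, 3, 2] cursor@9
After 5 (insert_before(12)): list=[7, 12, 9, 59, 4, 3, 2] cursor@9
After 6 (insert_after(92)): list=[7, 12, 9, 92, 59, 4, 3, 2] cursor@9
After 7 (insert_before(76)): list=[7, 12, 76, 9, 92, 59, 4, 3, 2] cursor@9

Answer: 7 12 76 9 92 59 4 3 2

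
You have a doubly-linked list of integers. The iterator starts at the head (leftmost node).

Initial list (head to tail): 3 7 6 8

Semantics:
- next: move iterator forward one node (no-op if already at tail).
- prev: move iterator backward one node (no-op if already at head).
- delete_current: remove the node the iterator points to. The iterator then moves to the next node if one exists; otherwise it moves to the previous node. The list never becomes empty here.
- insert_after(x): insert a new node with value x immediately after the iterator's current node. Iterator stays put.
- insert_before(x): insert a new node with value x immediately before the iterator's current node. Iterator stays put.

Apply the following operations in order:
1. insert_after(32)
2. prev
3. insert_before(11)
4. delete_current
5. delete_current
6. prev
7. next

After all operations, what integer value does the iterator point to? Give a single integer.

After 1 (insert_after(32)): list=[3, 32, 7, 6, 8] cursor@3
After 2 (prev): list=[3, 32, 7, 6, 8] cursor@3
After 3 (insert_before(11)): list=[11, 3, 32, 7, 6, 8] cursor@3
After 4 (delete_current): list=[11, 32, 7, 6, 8] cursor@32
After 5 (delete_current): list=[11, 7, 6, 8] cursor@7
After 6 (prev): list=[11, 7, 6, 8] cursor@11
After 7 (next): list=[11, 7, 6, 8] cursor@7

Answer: 7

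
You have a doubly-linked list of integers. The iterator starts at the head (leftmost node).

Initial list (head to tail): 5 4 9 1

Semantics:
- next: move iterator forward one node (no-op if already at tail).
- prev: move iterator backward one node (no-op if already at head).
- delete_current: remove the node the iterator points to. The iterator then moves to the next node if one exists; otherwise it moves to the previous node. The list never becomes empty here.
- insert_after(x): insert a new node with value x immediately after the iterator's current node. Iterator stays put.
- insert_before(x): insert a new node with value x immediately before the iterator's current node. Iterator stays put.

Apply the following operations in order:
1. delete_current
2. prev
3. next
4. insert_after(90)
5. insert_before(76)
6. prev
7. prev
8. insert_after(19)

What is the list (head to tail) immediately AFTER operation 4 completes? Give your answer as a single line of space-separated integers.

Answer: 4 9 90 1

Derivation:
After 1 (delete_current): list=[4, 9, 1] cursor@4
After 2 (prev): list=[4, 9, 1] cursor@4
After 3 (next): list=[4, 9, 1] cursor@9
After 4 (insert_after(90)): list=[4, 9, 90, 1] cursor@9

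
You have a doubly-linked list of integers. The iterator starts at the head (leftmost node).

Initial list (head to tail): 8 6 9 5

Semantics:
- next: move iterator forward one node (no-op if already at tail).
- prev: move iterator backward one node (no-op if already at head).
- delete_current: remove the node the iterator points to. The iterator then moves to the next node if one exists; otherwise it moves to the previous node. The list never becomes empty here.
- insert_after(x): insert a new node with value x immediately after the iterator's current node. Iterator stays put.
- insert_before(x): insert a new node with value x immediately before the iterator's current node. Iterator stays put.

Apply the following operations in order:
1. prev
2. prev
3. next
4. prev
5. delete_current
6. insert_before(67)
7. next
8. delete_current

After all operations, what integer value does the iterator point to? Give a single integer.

After 1 (prev): list=[8, 6, 9, 5] cursor@8
After 2 (prev): list=[8, 6, 9, 5] cursor@8
After 3 (next): list=[8, 6, 9, 5] cursor@6
After 4 (prev): list=[8, 6, 9, 5] cursor@8
After 5 (delete_current): list=[6, 9, 5] cursor@6
After 6 (insert_before(67)): list=[67, 6, 9, 5] cursor@6
After 7 (next): list=[67, 6, 9, 5] cursor@9
After 8 (delete_current): list=[67, 6, 5] cursor@5

Answer: 5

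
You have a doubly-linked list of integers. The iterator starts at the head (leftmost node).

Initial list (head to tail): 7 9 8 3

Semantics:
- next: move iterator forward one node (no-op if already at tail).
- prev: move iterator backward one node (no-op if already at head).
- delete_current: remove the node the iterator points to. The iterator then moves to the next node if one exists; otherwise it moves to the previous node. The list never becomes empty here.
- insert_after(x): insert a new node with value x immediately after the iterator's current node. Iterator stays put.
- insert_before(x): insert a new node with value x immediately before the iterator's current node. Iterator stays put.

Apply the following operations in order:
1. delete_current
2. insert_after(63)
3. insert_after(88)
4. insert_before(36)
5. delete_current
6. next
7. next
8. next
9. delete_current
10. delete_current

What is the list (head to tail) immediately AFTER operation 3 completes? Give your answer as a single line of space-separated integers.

Answer: 9 88 63 8 3

Derivation:
After 1 (delete_current): list=[9, 8, 3] cursor@9
After 2 (insert_after(63)): list=[9, 63, 8, 3] cursor@9
After 3 (insert_after(88)): list=[9, 88, 63, 8, 3] cursor@9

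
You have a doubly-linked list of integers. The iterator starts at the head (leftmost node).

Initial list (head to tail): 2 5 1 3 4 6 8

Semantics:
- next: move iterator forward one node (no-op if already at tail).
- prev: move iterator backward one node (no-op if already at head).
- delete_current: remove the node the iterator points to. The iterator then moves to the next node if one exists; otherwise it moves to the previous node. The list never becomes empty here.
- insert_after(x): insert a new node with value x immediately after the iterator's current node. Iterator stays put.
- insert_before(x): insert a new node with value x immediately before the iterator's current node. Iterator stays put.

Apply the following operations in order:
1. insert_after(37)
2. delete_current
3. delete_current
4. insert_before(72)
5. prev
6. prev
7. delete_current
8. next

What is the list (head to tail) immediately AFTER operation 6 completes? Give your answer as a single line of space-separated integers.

Answer: 72 5 1 3 4 6 8

Derivation:
After 1 (insert_after(37)): list=[2, 37, 5, 1, 3, 4, 6, 8] cursor@2
After 2 (delete_current): list=[37, 5, 1, 3, 4, 6, 8] cursor@37
After 3 (delete_current): list=[5, 1, 3, 4, 6, 8] cursor@5
After 4 (insert_before(72)): list=[72, 5, 1, 3, 4, 6, 8] cursor@5
After 5 (prev): list=[72, 5, 1, 3, 4, 6, 8] cursor@72
After 6 (prev): list=[72, 5, 1, 3, 4, 6, 8] cursor@72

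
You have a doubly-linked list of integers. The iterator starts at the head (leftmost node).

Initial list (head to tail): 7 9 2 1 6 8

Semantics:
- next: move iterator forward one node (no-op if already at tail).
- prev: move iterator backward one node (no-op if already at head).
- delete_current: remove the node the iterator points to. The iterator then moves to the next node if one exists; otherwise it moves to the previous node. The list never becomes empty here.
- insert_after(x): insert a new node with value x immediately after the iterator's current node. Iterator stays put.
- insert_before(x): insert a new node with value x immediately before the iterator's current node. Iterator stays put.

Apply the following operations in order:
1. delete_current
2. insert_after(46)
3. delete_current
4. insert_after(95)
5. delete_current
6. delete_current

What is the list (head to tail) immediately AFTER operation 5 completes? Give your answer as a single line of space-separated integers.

Answer: 95 2 1 6 8

Derivation:
After 1 (delete_current): list=[9, 2, 1, 6, 8] cursor@9
After 2 (insert_after(46)): list=[9, 46, 2, 1, 6, 8] cursor@9
After 3 (delete_current): list=[46, 2, 1, 6, 8] cursor@46
After 4 (insert_after(95)): list=[46, 95, 2, 1, 6, 8] cursor@46
After 5 (delete_current): list=[95, 2, 1, 6, 8] cursor@95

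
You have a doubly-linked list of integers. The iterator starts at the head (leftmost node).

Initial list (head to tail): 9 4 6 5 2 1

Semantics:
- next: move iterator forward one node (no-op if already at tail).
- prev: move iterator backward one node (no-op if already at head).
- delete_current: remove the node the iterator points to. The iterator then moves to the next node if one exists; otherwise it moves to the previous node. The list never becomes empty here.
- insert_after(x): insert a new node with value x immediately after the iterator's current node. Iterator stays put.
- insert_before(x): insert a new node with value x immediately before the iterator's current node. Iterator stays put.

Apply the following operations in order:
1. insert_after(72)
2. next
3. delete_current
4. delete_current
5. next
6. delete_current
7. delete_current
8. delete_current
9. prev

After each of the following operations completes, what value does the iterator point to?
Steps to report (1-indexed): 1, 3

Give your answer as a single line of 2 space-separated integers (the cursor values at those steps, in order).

Answer: 9 4

Derivation:
After 1 (insert_after(72)): list=[9, 72, 4, 6, 5, 2, 1] cursor@9
After 2 (next): list=[9, 72, 4, 6, 5, 2, 1] cursor@72
After 3 (delete_current): list=[9, 4, 6, 5, 2, 1] cursor@4
After 4 (delete_current): list=[9, 6, 5, 2, 1] cursor@6
After 5 (next): list=[9, 6, 5, 2, 1] cursor@5
After 6 (delete_current): list=[9, 6, 2, 1] cursor@2
After 7 (delete_current): list=[9, 6, 1] cursor@1
After 8 (delete_current): list=[9, 6] cursor@6
After 9 (prev): list=[9, 6] cursor@9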